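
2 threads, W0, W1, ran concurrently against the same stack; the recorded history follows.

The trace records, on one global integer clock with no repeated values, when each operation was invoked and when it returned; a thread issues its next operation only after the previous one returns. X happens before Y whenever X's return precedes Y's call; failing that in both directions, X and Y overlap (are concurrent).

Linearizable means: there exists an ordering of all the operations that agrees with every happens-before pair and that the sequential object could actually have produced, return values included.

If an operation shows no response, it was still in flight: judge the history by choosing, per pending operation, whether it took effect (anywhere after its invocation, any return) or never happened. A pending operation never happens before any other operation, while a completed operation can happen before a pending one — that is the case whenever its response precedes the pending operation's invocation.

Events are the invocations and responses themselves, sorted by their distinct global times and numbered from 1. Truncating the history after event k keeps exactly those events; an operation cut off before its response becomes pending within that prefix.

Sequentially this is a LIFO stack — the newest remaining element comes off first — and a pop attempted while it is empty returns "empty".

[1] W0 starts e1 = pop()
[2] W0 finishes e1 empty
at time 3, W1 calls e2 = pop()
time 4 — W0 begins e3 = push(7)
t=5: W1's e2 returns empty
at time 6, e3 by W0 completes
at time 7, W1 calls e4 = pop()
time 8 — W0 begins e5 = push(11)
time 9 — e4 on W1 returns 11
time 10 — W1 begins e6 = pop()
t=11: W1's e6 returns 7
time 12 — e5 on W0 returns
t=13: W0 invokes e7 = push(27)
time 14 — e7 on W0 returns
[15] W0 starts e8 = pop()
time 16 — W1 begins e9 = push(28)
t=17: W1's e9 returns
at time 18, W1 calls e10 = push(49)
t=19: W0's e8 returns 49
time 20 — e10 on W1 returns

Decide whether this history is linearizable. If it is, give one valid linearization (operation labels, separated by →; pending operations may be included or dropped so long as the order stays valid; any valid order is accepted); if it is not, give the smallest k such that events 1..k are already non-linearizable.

linearizable — witness: e1 → e2 → e3 → e5 → e4 → e6 → e7 → e9 → e10 → e8

after step 1 (e1 pop() → empty): stack <>
after step 2 (e2 pop() → empty): stack <>
after step 3 (e3 push(7)): stack <7>
after step 4 (e5 push(11)): stack <7,11>
after step 5 (e4 pop() → 11): stack <7>
after step 6 (e6 pop() → 7): stack <>
after step 7 (e7 push(27)): stack <27>
after step 8 (e9 push(28)): stack <27,28>
after step 9 (e10 push(49)): stack <27,28,49>
after step 10 (e8 pop() → 49): stack <27,28>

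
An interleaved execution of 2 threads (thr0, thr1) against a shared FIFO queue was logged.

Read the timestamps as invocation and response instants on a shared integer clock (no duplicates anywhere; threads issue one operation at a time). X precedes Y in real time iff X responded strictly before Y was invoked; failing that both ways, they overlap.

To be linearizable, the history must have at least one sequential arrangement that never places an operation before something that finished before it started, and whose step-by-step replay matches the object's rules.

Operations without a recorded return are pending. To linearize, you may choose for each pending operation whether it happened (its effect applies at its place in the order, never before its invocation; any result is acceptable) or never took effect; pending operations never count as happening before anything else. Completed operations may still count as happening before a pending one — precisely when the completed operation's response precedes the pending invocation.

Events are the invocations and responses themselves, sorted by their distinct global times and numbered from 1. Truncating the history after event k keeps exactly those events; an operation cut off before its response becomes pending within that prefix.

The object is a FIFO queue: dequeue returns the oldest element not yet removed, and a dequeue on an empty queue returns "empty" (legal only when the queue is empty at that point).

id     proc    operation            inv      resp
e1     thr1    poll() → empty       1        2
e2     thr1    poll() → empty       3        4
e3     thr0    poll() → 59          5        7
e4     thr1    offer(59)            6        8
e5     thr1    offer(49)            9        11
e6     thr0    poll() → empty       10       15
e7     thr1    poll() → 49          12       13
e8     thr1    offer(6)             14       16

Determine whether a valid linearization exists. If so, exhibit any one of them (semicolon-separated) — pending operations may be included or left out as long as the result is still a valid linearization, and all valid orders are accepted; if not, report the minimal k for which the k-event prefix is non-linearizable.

1. e1 poll() → empty, leaving queue <>
2. e2 poll() → empty, leaving queue <>
3. e4 offer(59), leaving queue <59>
4. e3 poll() → 59, leaving queue <>
5. e5 offer(49), leaving queue <49>
6. e7 poll() → 49, leaving queue <>
7. e6 poll() → empty, leaving queue <>
8. e8 offer(6), leaving queue <6>

linearizable — witness: e1; e2; e4; e3; e5; e7; e6; e8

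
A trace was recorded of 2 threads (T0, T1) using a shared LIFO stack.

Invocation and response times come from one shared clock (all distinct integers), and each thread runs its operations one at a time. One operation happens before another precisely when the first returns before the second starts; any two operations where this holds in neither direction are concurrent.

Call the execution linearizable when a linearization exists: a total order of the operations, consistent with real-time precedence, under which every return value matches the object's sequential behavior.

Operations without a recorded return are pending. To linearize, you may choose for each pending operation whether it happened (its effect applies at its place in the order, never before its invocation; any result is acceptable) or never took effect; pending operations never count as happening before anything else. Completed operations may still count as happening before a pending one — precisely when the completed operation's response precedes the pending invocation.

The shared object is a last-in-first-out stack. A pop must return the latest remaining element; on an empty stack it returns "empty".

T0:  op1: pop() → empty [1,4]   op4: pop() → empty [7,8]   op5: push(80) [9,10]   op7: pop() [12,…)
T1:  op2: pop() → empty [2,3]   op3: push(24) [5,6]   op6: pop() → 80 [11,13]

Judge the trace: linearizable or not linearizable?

not linearizable

through event 7 a valid linearization exists; event 8 (op4 responding at time 8) ends that
every one of the 2 real-time-consistent orders over 4 completed LIFO stack ops fails the sequential spec
take op1, op2, op3, op4: step 4 already fails, because op4 pop() → empty cannot occur there
take op2, op1, op3, op4: step 4 already fails, because op4 pop() → empty cannot occur there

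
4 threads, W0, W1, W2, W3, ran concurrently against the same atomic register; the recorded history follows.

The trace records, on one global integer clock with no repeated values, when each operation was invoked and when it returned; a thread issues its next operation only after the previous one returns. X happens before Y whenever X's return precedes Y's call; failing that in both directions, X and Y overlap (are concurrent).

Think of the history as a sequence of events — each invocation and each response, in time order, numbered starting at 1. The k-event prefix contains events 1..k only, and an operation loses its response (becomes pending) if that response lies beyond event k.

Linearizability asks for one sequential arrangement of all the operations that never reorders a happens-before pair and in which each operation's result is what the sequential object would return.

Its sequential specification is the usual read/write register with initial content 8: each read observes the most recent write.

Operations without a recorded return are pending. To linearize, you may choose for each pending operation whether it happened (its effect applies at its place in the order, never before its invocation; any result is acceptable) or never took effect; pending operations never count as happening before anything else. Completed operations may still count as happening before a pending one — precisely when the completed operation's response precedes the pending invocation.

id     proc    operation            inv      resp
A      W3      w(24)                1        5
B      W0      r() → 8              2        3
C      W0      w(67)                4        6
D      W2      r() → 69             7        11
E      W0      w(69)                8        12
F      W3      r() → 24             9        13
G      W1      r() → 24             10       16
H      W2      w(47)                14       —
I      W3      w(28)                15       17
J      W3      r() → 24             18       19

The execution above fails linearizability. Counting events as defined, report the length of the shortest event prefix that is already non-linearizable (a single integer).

19

a valid linearization of events 1..18 exists, for instance B, C, A, F, G, E, D, H, I:
after step 1 (B r() → 8): value 8
after step 2 (C w(67)): value 67
after step 3 (A w(24)): value 24
after step 4 (F r() → 24): value 24
after step 5 (G r() → 24): value 24
after step 6 (E w(69)): value 69
after step 7 (D r() → 69): value 69
after step 8 (H w(47) (pending, included)): value 47
after step 9 (I w(28)): value 28
with event 19 included (J responding at time 19), all real-time-consistent orders fail
every completion of the 1 pending operation (H) was checked; none linearizes
one such order, A, B, C, D, E, F, G, I, J (pending dropped), breaks at step 2 where B r() → 8 is illegal
one such order, A, B, C, D, E, F, I, G, J (pending dropped), breaks at step 2 where B r() → 8 is illegal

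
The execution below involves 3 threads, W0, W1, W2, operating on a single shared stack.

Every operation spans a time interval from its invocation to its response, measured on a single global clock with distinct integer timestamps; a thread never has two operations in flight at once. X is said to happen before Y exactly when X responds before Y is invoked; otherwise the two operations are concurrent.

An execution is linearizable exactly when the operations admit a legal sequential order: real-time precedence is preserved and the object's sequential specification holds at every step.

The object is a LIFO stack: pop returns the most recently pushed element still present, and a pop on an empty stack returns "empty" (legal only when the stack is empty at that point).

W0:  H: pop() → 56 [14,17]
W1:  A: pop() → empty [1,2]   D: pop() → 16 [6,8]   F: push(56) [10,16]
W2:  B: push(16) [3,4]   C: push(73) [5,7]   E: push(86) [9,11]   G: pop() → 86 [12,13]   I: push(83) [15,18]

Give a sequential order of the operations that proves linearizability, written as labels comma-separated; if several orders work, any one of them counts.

A, B, D, C, E, G, F, H, I

1. A pop() → empty, leaving stack <>
2. B push(16), leaving stack <16>
3. D pop() → 16, leaving stack <>
4. C push(73), leaving stack <73>
5. E push(86), leaving stack <73,86>
6. G pop() → 86, leaving stack <73>
7. F push(56), leaving stack <73,56>
8. H pop() → 56, leaving stack <73>
9. I push(83), leaving stack <73,83>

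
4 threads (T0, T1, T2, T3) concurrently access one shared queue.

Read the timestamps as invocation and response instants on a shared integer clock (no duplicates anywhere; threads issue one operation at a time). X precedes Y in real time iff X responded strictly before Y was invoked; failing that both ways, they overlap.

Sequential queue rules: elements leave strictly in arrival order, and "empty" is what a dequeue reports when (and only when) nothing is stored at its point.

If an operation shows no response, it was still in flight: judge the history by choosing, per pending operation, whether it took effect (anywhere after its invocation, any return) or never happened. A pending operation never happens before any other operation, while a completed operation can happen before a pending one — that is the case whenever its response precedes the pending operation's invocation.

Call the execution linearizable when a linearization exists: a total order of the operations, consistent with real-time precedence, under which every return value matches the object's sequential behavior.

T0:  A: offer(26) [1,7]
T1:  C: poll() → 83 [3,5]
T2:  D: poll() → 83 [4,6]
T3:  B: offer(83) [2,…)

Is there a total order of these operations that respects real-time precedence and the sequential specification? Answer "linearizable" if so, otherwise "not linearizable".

not linearizable

already the first 6 events (up to D's response at time 6) admit no linearization; the first 5 still do
2 orders of the 2 completed queue ops respect real time; none is legal
include/drop combinations of the 2 pending operations (A, B) were all tried; none helps
e.g. C, D (pending dropped): illegal at step 1, since C poll() → 83 cannot apply there
e.g. D, C (pending dropped): illegal at step 1, since D poll() → 83 cannot apply there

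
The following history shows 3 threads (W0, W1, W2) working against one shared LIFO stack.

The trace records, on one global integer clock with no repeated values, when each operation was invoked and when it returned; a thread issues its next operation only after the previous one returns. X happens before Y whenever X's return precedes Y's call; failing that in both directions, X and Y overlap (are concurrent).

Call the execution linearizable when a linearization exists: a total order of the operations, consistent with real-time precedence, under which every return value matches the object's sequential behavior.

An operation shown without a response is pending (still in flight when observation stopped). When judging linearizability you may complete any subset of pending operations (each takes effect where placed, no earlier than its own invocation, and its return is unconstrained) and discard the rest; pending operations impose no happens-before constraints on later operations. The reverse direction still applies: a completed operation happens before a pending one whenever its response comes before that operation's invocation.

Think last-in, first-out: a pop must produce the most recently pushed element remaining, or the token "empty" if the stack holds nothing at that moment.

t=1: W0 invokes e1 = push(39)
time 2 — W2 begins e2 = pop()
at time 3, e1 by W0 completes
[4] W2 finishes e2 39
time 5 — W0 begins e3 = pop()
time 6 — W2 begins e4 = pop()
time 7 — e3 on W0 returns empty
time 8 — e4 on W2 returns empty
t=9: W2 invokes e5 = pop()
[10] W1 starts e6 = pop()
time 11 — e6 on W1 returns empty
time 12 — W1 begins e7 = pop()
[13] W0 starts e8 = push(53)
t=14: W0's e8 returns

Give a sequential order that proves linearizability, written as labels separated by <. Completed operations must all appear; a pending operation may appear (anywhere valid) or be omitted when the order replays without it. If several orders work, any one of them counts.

e1 < e2 < e3 < e4 < e5 < e6 < e7 < e8

1. e1 push(39), leaving stack <39>
2. e2 pop() → 39, leaving stack <>
3. e3 pop() → empty, leaving stack <>
4. e4 pop() → empty, leaving stack <>
5. e5 pop() (pending, included), leaving stack <>
6. e6 pop() → empty, leaving stack <>
7. e7 pop() (pending, included), leaving stack <>
8. e8 push(53), leaving stack <53>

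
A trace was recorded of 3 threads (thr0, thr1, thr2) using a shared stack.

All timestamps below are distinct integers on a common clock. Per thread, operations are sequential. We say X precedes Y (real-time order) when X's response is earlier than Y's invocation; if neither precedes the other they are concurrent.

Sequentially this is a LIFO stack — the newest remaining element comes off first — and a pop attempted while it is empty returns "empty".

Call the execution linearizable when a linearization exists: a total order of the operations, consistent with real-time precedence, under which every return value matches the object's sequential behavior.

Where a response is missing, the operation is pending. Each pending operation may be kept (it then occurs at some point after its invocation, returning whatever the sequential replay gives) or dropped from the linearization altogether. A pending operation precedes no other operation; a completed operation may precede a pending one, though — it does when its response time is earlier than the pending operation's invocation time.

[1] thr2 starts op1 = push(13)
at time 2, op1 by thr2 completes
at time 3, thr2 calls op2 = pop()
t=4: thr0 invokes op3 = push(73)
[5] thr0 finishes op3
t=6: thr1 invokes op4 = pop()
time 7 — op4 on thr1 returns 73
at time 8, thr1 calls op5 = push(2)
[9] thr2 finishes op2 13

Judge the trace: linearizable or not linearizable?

linearizable

a witness: op1, op2, op3, op4
step 1: op1 push(13) — stack <13>
step 2: op2 pop() → 13 — stack <>
step 3: op3 push(73) — stack <73>
step 4: op4 pop() → 73 — stack <>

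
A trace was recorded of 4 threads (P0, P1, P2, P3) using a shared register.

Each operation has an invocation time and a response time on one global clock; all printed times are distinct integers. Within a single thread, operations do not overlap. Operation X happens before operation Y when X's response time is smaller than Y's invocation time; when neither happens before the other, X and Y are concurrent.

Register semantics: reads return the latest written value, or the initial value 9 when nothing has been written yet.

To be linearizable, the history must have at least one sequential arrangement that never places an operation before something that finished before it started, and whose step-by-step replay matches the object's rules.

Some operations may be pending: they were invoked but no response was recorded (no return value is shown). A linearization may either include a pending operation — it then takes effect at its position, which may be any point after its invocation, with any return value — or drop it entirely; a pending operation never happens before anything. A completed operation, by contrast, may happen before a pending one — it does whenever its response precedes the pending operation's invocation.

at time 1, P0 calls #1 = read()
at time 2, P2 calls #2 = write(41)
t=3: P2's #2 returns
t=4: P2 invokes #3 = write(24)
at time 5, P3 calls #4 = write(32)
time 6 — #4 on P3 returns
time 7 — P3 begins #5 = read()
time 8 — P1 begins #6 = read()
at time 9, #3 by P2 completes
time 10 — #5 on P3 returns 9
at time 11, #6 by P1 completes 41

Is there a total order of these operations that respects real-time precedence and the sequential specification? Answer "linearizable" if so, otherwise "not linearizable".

prefix check: 1..9 passes, 1..10 fails once #5's time-10 response joins
real-time-consistent orders of the 4 completed operations: 3 — all fail the register replay
every completion of the 2 pending operations (#1, #6) was checked; none linearizes
for example #2, #3, #4, #5 (pending dropped) fails at step 4: #5 read() → 9 is not legal there
for example #2, #4, #3, #5 (pending dropped) fails at step 4: #5 read() → 9 is not legal there

not linearizable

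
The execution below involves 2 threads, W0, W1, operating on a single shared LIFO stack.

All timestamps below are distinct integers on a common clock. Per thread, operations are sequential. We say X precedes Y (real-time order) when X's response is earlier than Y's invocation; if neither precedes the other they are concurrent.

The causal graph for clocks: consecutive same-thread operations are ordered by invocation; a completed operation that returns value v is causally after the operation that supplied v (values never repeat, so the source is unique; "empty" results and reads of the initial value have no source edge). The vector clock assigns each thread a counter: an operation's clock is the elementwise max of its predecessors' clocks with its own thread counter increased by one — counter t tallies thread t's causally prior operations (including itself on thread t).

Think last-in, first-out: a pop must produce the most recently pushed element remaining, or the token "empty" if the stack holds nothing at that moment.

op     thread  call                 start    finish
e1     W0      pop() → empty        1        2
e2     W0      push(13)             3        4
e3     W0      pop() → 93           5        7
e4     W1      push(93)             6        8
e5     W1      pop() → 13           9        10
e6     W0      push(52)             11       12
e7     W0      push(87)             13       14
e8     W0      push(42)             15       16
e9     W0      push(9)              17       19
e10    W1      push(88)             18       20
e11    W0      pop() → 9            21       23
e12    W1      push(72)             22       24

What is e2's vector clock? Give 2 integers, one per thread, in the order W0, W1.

e4 (invocation 6): nothing precedes it; W1's component alone gives (0, 1)
e1 (invocation 1): nothing precedes it; W0's component alone gives (1, 0)
invoked at 3, e2 merges VC(e1)=(1, 0) and bumps W0's slot → (2, 0)
invoked at 9, e5 merges VC(e2)=(2, 0), VC(e4)=(0, 1) and bumps W1's slot → (2, 2)
invoked at 5, e3 merges VC(e2)=(2, 0), VC(e4)=(0, 1) and bumps W0's slot → (3, 1)
invoked at 18, e10 merges VC(e5)=(2, 2) and bumps W1's slot → (2, 3)
invoked at 11, e6 merges VC(e3)=(3, 1) and bumps W0's slot → (4, 1)
invoked at 22, e12 merges VC(e10)=(2, 3) and bumps W1's slot → (2, 4)
invoked at 13, e7 merges VC(e6)=(4, 1) and bumps W0's slot → (5, 1)
invoked at 15, e8 merges VC(e7)=(5, 1) and bumps W0's slot → (6, 1)
invoked at 17, e9 merges VC(e8)=(6, 1) and bumps W0's slot → (7, 1)
invoked at 21, e11 merges VC(e9)=(7, 1) and bumps W0's slot → (8, 1)
target: VC(e2) = (2, 0)

(2, 0)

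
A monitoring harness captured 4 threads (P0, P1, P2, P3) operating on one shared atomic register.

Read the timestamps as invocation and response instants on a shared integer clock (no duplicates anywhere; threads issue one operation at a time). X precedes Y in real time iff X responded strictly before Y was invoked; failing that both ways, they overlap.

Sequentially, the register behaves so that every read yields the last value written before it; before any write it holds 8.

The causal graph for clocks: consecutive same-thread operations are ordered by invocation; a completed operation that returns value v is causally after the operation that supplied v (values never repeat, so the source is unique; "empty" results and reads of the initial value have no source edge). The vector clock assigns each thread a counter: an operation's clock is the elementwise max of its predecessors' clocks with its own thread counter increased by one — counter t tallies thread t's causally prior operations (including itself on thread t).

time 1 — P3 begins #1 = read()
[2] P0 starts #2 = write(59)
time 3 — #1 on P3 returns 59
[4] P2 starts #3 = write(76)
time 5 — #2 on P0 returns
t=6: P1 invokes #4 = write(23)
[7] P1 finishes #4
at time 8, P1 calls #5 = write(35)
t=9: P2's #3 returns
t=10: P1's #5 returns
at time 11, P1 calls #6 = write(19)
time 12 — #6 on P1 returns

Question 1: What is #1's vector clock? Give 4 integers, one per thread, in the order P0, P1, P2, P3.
no predecessors for #3 (invoked 4): P2 increments from zero → (0, 0, 1, 0)
no predecessors for #4 (invoked 6): P1 increments from zero → (0, 1, 0, 0)
no predecessors for #2 (invoked 2): P0 increments from zero → (1, 0, 0, 0)
#5, invoked 8, takes VC(#4)=(0, 1, 0, 0) under max, adds 1 for P1 → (0, 2, 0, 0)
#1, invoked 1, takes VC(#2)=(1, 0, 0, 0) under max, adds 1 for P3 → (1, 0, 0, 1)
#6, invoked 11, takes VC(#5)=(0, 2, 0, 0) under max, adds 1 for P1 → (0, 3, 0, 0)
target: VC(#1) = (1, 0, 0, 1)

(1, 0, 0, 1)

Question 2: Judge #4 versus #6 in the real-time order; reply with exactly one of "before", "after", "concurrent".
#4 spans [6,7], #6 spans [11,12]
resp(#4)=7 < inv(#6)=11

before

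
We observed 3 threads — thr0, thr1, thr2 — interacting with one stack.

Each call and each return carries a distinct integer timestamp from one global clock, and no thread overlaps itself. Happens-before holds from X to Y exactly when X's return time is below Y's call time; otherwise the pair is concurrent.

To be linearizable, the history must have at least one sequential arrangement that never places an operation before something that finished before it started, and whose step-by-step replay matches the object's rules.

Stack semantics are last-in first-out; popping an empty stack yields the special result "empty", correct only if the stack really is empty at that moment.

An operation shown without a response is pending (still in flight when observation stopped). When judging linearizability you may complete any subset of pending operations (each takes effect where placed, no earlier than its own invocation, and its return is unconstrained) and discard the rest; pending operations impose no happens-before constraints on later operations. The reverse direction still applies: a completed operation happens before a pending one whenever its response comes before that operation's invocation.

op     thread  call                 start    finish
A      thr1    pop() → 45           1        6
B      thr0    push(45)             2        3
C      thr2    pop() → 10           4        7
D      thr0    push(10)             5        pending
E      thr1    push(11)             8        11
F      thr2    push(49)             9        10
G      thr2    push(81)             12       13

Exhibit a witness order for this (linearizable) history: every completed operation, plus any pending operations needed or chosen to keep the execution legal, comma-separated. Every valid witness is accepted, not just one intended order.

B, A, D, C, E, F, G

after step 1 (B push(45)): stack <45>
after step 2 (A pop() → 45): stack <>
after step 3 (D push(10) (pending, included)): stack <10>
after step 4 (C pop() → 10): stack <>
after step 5 (E push(11)): stack <11>
after step 6 (F push(49)): stack <11,49>
after step 7 (G push(81)): stack <11,49,81>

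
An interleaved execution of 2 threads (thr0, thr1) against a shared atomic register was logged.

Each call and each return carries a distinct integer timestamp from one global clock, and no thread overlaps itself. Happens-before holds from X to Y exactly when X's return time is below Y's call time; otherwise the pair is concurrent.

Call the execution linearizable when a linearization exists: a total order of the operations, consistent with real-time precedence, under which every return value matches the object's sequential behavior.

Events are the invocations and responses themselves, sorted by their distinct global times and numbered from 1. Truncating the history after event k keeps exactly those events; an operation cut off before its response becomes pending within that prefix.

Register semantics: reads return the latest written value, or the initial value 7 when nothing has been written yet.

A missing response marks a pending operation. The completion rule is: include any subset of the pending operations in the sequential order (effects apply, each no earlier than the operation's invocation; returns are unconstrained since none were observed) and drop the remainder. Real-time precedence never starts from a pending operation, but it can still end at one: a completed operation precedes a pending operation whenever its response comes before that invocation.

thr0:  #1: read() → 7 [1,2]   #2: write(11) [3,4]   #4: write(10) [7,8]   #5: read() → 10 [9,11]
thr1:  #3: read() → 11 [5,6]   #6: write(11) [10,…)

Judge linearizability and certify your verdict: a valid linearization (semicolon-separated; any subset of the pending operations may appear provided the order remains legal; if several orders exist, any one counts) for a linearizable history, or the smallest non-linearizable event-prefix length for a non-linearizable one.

step 1: #1 read() → 7 — value 7
step 2: #2 write(11) — value 11
step 3: #3 read() → 11 — value 11
step 4: #4 write(10) — value 10
step 5: #5 read() → 10 — value 10

linearizable — witness: #1; #2; #3; #4; #5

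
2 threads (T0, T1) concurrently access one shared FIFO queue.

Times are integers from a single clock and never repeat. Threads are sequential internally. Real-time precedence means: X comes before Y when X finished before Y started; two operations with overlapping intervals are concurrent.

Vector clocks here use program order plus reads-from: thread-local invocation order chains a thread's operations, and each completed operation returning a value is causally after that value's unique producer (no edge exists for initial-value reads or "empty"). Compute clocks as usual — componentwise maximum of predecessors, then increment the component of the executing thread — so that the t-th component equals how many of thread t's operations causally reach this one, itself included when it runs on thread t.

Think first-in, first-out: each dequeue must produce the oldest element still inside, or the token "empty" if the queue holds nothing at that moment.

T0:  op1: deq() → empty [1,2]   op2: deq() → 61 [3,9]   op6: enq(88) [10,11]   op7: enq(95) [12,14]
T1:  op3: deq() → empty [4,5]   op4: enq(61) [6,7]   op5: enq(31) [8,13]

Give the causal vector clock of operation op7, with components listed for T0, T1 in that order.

invoked at 4, op3 has no predecessors; its own T1 bump gives (0, 1)
invoked at 1, op1 has no predecessors; its own T0 bump gives (1, 0)
invoked at 6, op4 merges VC(op3)=(0, 1) and bumps T1's slot → (0, 2)
invoked at 8, op5 merges VC(op4)=(0, 2) and bumps T1's slot → (0, 3)
invoked at 3, op2 merges VC(op1)=(1, 0), VC(op4)=(0, 2) and bumps T0's slot → (2, 2)
invoked at 10, op6 merges VC(op2)=(2, 2) and bumps T0's slot → (3, 2)
invoked at 12, op7 merges VC(op6)=(3, 2) and bumps T0's slot → (4, 2)
target: VC(op7) = (4, 2)

(4, 2)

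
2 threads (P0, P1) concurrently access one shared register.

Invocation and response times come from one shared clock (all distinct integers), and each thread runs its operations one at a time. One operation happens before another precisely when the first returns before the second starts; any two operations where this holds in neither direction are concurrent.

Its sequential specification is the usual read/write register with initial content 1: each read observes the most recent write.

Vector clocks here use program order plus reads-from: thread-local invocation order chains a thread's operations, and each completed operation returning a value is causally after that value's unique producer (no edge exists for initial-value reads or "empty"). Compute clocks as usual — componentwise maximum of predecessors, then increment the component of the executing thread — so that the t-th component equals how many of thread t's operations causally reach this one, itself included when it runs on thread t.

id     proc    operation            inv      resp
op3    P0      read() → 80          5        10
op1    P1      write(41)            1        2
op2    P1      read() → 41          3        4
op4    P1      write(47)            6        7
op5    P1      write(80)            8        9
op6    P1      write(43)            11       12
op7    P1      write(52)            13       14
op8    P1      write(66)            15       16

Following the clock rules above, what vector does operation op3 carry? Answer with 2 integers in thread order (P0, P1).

(1, 4)

invoked at 1, op1 has no predecessors; its own P1 bump gives (0, 1)
merge at op2 (invoked 3): VC(op1)=(0, 1), own-thread bump on P1 → (0, 2)
merge at op4 (invoked 6): VC(op2)=(0, 2), own-thread bump on P1 → (0, 3)
merge at op5 (invoked 8): VC(op4)=(0, 3), own-thread bump on P1 → (0, 4)
merge at op6 (invoked 11): VC(op5)=(0, 4), own-thread bump on P1 → (0, 5)
merge at op3 (invoked 5): VC(op5)=(0, 4), own-thread bump on P0 → (1, 4)
merge at op7 (invoked 13): VC(op6)=(0, 5), own-thread bump on P1 → (0, 6)
merge at op8 (invoked 15): VC(op7)=(0, 6), own-thread bump on P1 → (0, 7)
target: VC(op3) = (1, 4)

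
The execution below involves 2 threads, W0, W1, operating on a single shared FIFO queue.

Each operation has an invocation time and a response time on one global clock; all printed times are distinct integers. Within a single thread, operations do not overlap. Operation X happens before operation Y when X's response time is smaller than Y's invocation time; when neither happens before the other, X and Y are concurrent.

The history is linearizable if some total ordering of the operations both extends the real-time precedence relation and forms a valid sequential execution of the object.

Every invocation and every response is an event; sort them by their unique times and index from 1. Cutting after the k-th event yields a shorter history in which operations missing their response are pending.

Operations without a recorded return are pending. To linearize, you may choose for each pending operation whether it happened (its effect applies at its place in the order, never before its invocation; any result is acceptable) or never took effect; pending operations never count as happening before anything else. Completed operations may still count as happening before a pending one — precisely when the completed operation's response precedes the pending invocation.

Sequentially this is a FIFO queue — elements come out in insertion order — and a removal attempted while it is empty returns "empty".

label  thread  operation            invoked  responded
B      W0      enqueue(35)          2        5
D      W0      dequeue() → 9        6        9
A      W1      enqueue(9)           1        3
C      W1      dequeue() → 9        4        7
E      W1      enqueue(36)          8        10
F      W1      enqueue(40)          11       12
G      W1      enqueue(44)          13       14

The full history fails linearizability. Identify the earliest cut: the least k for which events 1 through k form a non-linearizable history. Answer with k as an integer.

9

events 1..8 are linearizable, e.g. via A, B, C:
step 1: A enqueue(9) — queue <9>
step 2: B enqueue(35) — queue <9,35>
step 3: C dequeue() → 9 — queue <35>
with event 9 included (D responding at time 9), all real-time-consistent orders fail
include/drop combinations of the 1 pending operation (E) were all tried; none helps
take A, B, C, D (pending dropped): step 4 already fails, because D dequeue() → 9 cannot occur there
take A, B, D, C (pending dropped): step 4 already fails, because C dequeue() → 9 cannot occur there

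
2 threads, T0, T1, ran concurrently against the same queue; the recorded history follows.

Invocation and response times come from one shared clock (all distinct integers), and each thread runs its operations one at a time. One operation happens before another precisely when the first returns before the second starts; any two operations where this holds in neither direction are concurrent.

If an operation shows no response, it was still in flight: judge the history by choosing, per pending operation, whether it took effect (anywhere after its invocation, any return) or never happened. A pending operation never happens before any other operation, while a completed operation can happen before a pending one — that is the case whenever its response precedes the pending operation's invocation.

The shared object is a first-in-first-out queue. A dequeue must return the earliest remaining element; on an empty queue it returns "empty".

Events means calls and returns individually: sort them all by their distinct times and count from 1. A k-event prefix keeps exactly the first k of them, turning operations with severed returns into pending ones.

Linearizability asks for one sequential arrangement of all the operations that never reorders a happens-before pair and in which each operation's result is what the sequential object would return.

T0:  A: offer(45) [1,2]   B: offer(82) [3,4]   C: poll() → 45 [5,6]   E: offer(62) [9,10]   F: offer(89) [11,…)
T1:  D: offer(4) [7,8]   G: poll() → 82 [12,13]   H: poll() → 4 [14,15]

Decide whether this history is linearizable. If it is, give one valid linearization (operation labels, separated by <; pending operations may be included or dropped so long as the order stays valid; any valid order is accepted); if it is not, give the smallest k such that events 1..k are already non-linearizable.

linearizable — witness: A < B < C < D < E < F < G < H

step 1: A offer(45) — queue <45>
step 2: B offer(82) — queue <45,82>
step 3: C poll() → 45 — queue <82>
step 4: D offer(4) — queue <82,4>
step 5: E offer(62) — queue <82,4,62>
step 6: F offer(89) (pending, included) — queue <82,4,62,89>
step 7: G poll() → 82 — queue <4,62,89>
step 8: H poll() → 4 — queue <62,89>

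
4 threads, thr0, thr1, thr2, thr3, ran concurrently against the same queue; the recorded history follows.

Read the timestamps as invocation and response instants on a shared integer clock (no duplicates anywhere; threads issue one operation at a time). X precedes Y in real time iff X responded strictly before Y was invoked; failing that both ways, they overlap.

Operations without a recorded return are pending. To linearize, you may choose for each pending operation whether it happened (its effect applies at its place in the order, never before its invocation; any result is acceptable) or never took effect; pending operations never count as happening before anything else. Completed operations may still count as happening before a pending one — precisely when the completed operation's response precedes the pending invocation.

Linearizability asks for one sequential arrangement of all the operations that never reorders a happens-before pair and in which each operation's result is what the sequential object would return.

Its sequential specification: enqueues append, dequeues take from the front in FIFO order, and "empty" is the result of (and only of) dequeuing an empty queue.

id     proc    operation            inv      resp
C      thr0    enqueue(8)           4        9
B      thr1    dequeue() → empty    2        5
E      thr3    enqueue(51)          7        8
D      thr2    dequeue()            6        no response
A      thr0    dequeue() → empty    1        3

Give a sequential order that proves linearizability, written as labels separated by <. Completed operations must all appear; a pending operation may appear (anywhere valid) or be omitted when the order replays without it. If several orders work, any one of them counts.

1. A dequeue() → empty, leaving queue <>
2. B dequeue() → empty, leaving queue <>
3. C enqueue(8), leaving queue <8>
4. D dequeue() (pending, included), leaving queue <>
5. E enqueue(51), leaving queue <51>

A < B < C < D < E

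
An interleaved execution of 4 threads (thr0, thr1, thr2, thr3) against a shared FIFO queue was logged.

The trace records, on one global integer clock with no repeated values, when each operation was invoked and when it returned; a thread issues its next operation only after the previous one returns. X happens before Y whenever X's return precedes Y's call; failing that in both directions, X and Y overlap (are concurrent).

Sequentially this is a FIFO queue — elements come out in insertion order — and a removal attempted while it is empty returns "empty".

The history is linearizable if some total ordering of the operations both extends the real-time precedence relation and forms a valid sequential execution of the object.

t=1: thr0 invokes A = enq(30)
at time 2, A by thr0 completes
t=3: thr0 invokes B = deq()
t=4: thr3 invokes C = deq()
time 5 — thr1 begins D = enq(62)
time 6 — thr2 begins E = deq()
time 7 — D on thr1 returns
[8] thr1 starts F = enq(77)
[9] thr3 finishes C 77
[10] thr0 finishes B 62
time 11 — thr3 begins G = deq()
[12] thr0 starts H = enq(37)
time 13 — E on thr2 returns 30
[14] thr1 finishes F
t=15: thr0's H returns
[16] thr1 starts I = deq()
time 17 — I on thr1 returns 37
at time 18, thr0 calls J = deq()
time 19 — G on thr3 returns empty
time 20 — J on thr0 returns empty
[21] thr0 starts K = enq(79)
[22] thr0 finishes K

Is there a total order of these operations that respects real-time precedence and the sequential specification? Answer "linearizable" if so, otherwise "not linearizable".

witness order: A, D, E, B, F, C, G, H, I, J, K
1. A enq(30), leaving queue <30>
2. D enq(62), leaving queue <30,62>
3. E deq() → 30, leaving queue <62>
4. B deq() → 62, leaving queue <>
5. F enq(77), leaving queue <77>
6. C deq() → 77, leaving queue <>
7. G deq() → empty, leaving queue <>
8. H enq(37), leaving queue <37>
9. I deq() → 37, leaving queue <>
10. J deq() → empty, leaving queue <>
11. K enq(79), leaving queue <79>

linearizable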